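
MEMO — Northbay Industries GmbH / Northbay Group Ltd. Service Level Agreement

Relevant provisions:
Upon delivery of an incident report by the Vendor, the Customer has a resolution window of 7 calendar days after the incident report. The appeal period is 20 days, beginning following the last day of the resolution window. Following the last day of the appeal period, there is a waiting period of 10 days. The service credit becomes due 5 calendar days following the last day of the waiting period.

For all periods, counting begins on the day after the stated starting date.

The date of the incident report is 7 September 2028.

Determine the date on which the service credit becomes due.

Adding 7 calendar days to 7 September 2028 gives 14 September 2028, which is the last day of the resolution window.
Adding 20 calendar days to 14 September 2028 gives 4 October 2028, which is the last day of the appeal period.
Adding 10 calendar days to 4 October 2028 gives 14 October 2028, which is the last day of the waiting period.
Adding 5 calendar days to 14 October 2028 gives 19 October 2028, which is the date on which the service credit becomes due.

19 October 2028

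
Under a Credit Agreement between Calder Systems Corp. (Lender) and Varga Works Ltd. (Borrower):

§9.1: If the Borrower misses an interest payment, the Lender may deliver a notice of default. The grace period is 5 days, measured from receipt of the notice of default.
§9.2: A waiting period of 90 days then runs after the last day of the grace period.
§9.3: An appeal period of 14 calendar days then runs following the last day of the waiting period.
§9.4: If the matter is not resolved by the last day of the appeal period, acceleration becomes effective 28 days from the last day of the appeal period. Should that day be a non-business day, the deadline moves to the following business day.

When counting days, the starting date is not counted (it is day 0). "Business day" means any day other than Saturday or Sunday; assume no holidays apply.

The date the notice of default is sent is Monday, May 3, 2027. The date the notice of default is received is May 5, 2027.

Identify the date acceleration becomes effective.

September 20, 2027

The last day of the grace period: 5 calendar days after May 5, 2027 is May 10, 2027.
Adding 90 calendar days to May 10, 2027 gives August 8, 2027, which is the last day of the waiting period.
Adding 14 calendar days to August 8, 2027 gives August 22, 2027, which is the last day of the appeal period.
The date acceleration becomes effective: August 22, 2027 + 28 days = September 19, 2027. That falls on a Sunday, so it rolls to the next business day, Monday, September 20, 2027.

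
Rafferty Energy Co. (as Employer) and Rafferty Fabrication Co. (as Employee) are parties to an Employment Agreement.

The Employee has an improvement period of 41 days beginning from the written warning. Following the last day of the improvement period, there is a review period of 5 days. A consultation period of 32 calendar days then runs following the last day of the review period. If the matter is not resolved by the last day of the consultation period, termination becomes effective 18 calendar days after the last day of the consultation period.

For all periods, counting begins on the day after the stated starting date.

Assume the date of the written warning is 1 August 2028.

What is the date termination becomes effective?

Adding 41 calendar days to 1 August 2028 gives 11 September 2028, which is the last day of the improvement period.
The last day of the review period: 5 calendar days after 11 September 2028 is 16 September 2028.
The last day of the consultation period: 16 September 2028 + 32 days = 18 October 2028.
The date termination becomes effective: 18 October 2028 + 18 days = 5 November 2028.

5 November 2028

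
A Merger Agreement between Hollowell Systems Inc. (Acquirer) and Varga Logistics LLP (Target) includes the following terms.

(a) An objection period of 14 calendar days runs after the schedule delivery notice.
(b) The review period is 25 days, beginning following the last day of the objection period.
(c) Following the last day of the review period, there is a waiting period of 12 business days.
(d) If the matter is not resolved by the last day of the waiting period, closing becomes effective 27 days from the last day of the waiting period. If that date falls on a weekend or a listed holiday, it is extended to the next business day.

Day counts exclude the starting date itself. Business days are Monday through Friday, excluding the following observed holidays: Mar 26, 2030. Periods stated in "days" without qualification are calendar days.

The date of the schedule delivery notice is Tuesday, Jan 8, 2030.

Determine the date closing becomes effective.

Apr 1, 2030

Adding 14 calendar days to Jan 8, 2030 gives Jan 22, 2030, which is the last day of the objection period.
The last day of the review period: 25 calendar days after Jan 22, 2030 is Feb 16, 2030.
From Saturday, Feb 16, 2030, 12 business days (Feb 18, Feb 19, Feb 20, Feb 21, …, Mar 1, Mar 4, Mar 5, skipping weekends) brings us to Tuesday, Mar 5, 2030, which is the last day of the waiting period.
The date closing becomes effective: 27 calendar days after Mar 5, 2030 is Apr 1, 2030. Apr 1, 2030 is a Monday and is not a listed holiday, so no roll-forward applies.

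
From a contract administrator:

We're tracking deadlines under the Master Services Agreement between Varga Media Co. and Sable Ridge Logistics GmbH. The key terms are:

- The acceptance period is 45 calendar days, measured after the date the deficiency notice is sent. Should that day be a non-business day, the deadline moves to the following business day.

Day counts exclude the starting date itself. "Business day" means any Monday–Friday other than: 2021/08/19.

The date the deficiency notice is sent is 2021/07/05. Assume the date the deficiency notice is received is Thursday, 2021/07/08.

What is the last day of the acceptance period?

The last day of the acceptance period: 45 calendar days after 2021/07/05 is 2021/08/19. That falls on Thursday, a listed holiday, so it rolls to the next business day, Friday, 2021/08/20.

2021/08/20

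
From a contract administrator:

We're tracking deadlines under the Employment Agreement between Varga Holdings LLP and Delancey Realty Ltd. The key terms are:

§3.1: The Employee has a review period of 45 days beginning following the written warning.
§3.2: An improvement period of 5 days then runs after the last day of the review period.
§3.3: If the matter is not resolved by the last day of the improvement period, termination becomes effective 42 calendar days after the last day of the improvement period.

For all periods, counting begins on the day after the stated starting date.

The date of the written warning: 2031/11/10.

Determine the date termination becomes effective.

2032/02/10

The last day of the review period: 45 calendar days after 2031/11/10 is 2031/12/25.
Adding 5 calendar days to 2031/12/25 gives 2031/12/30, which is the last day of the improvement period.
Adding 42 calendar days to 2031/12/30 gives 2032/02/10, which is the date termination becomes effective.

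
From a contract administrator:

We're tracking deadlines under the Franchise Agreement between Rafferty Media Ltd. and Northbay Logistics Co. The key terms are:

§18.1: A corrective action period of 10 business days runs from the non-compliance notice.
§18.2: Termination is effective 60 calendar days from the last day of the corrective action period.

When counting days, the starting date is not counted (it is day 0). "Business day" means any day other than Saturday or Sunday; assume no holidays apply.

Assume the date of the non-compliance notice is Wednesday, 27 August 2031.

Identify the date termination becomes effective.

9 November 2031

From Wednesday, 27 August 2031, 10 business days (Aug 28, Aug 29, Sep 1, Sep 2, Sep 3, Sep 4, Sep 5, Sep 8, Sep 9, Sep 10, skipping weekends) brings us to Wednesday, 10 September 2031, which is the last day of the corrective action period.
Adding 60 calendar days to 10 September 2031 gives 9 November 2031, which is the date termination becomes effective.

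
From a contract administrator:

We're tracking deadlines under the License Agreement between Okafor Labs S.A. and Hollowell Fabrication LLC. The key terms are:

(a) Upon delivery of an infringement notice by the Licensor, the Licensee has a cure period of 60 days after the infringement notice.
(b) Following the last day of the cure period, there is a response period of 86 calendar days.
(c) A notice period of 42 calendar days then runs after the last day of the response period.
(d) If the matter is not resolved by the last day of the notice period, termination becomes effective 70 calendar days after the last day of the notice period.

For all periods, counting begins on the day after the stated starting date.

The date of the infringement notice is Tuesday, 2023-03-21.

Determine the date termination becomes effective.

The last day of the cure period: 60 calendar days after 2023-03-21 is 2023-05-20.
The last day of the response period: 86 calendar days after 2023-05-20 is 2023-08-14.
The last day of the notice period: 2023-08-14 + 42 days = 2023-09-25.
Adding 70 calendar days to 2023-09-25 gives 2023-12-04, which is the date termination becomes effective.

2023-12-04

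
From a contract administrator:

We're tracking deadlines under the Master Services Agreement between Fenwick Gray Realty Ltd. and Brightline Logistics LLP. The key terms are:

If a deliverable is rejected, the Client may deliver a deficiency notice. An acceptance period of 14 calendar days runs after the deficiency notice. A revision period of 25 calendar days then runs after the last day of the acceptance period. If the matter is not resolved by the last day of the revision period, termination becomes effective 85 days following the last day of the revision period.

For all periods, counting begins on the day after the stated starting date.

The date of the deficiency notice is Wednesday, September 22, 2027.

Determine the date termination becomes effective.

The last day of the acceptance period: 14 calendar days after September 22, 2027 is October 6, 2027.
Adding 25 calendar days to October 6, 2027 gives October 31, 2027, which is the last day of the revision period.
Adding 85 calendar days to October 31, 2027 gives January 24, 2028, which is the date termination becomes effective.

January 24, 2028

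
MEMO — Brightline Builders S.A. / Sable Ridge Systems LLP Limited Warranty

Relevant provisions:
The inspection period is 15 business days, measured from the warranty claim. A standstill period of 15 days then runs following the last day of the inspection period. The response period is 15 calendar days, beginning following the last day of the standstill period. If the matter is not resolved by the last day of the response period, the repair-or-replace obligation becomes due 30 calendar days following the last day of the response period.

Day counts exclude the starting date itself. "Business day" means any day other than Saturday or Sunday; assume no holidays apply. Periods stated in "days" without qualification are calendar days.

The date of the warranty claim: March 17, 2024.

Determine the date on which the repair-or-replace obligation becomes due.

June 4, 2024

The last day of the inspection period: counting 15 business days from Sunday, March 17, 2024 (Mar 18, Mar 19, Mar 20, Mar 21, …, Apr 3, Apr 4, Apr 5, skipping weekends) reaches Friday, April 5, 2024.
The last day of the standstill period: 15 calendar days after April 5, 2024 is April 20, 2024.
The last day of the response period: April 20, 2024 + 15 days = May 5, 2024.
The date on which the repair-or-replace obligation becomes due: May 5, 2024 + 30 days = June 4, 2024.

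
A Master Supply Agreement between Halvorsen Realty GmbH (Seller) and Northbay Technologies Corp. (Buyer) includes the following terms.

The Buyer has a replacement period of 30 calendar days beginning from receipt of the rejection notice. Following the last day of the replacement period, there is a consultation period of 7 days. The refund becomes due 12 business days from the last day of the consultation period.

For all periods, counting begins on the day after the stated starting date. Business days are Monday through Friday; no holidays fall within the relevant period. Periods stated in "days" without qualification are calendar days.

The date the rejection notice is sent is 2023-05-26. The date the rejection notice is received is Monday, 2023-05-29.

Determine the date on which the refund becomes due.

Adding 30 calendar days to 2023-05-29 gives 2023-06-28, which is the last day of the replacement period.
The last day of the consultation period: 2023-06-28 + 7 days = 2023-07-05.
The date on which the refund becomes due: counting 12 business days from Wednesday, 2023-07-05 (Jul 6, Jul 7, Jul 10, Jul 11, …, Jul 19, Jul 20, Jul 21, skipping weekends) reaches Friday, 2023-07-21.

2023-07-21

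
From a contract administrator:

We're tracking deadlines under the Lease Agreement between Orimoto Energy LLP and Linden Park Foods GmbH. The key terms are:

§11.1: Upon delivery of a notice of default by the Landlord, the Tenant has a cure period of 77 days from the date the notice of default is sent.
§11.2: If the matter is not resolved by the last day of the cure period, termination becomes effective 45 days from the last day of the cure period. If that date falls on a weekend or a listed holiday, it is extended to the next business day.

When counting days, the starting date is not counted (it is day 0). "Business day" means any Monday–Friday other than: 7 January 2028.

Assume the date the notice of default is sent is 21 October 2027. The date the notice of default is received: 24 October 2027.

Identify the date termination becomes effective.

21 February 2028

The last day of the cure period: 77 calendar days after 21 October 2027 is 6 January 2028.
The date termination becomes effective: 45 calendar days after 6 January 2028 is 20 February 2028. That falls on a Sunday, so it rolls to the next business day, Monday, 21 February 2028.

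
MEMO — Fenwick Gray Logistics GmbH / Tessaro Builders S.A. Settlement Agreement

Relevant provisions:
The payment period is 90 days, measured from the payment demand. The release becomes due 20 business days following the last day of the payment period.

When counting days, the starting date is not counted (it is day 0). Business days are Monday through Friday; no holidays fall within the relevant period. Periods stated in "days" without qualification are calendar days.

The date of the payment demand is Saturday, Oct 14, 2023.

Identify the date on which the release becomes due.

The last day of the payment period: Oct 14, 2023 + 90 days = Jan 12, 2024.
The date on which the release becomes due: 20 business days after Friday, Jan 12, 2024, skipping weekends — Jan 15, Jan 16, Jan 17, Jan 18, …, Feb 7, Feb 8, Feb 9 — lands on Friday, Feb 9, 2024.

Feb 9, 2024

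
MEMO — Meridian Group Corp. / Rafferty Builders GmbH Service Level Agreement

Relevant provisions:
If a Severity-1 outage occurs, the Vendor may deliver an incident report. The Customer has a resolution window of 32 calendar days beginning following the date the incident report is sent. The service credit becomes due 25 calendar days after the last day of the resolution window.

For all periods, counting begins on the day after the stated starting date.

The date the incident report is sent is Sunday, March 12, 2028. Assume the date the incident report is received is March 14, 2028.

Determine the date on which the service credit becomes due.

Adding 32 calendar days to March 12, 2028 gives April 13, 2028, which is the last day of the resolution window.
The date on which the service credit becomes due: 25 calendar days after April 13, 2028 is May 8, 2028.

May 8, 2028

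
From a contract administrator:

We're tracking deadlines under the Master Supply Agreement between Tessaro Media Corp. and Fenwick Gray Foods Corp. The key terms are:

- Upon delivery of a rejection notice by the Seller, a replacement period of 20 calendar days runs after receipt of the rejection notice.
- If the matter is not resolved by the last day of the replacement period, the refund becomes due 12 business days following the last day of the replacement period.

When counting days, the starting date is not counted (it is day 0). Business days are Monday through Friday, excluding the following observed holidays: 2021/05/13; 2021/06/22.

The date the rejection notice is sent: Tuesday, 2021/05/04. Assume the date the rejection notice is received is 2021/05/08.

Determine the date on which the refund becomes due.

The last day of the replacement period: 2021/05/08 + 20 days = 2021/05/28.
From Friday, 2021/05/28, 12 business days (May 31, Jun 1, Jun 2, Jun 3, …, Jun 11, Jun 14, Jun 15, skipping weekends) brings us to Tuesday, 2021/06/15, which is the date on which the refund becomes due.

2021/06/15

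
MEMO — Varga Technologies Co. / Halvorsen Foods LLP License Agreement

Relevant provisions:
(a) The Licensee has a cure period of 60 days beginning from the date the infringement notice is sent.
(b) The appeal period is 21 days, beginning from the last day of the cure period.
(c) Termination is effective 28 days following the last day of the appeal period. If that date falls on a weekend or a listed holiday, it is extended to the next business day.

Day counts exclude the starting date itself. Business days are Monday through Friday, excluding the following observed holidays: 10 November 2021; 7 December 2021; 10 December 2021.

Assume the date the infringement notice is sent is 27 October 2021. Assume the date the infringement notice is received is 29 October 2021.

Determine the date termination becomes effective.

14 February 2022

The last day of the cure period: 27 October 2021 + 60 days = 26 December 2021.
Adding 21 calendar days to 26 December 2021 gives 16 January 2022, which is the last day of the appeal period.
The date termination becomes effective: 28 calendar days after 16 January 2022 is 13 February 2022. That falls on a Sunday, so it rolls to the next business day, Monday, 14 February 2022.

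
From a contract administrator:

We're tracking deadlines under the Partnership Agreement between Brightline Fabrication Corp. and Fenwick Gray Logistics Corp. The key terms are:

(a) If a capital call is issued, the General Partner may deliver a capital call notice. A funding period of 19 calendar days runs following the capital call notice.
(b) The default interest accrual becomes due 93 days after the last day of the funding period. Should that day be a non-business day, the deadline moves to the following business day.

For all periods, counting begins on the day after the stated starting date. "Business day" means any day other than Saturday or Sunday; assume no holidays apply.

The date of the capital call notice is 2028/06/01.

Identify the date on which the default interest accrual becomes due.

2028/09/21

The last day of the funding period: 19 calendar days after 2028/06/01 is 2028/06/20.
The date on which the default interest accrual becomes due: 93 calendar days after 2028/06/20 is 2028/09/21. 2028/09/21 is a Thursday, so no roll-forward applies.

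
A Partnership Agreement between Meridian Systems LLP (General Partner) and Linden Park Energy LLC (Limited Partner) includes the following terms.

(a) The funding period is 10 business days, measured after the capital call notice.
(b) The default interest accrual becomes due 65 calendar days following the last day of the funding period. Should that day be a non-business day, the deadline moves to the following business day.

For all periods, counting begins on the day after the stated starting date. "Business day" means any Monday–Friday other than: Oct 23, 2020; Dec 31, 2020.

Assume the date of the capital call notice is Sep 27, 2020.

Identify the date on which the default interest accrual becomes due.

Dec 14, 2020

The last day of the funding period: 10 business days after Sunday, Sep 27, 2020, skipping weekends — Sep 28, Sep 29, Sep 30, Oct 1, Oct 2, Oct 5, Oct 6, Oct 7, Oct 8, Oct 9 — lands on Friday, Oct 9, 2020.
The date on which the default interest accrual becomes due: 65 calendar days after Oct 9, 2020 is Dec 13, 2020. That falls on a Sunday, so it rolls to the next business day, Monday, Dec 14, 2020.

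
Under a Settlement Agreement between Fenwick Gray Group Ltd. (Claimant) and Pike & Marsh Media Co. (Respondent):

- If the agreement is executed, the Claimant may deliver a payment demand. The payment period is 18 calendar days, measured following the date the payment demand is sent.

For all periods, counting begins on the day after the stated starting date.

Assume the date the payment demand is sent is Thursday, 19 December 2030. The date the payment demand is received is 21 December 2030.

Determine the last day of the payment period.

The last day of the payment period: 19 December 2030 + 18 days = 6 January 2031.

6 January 2031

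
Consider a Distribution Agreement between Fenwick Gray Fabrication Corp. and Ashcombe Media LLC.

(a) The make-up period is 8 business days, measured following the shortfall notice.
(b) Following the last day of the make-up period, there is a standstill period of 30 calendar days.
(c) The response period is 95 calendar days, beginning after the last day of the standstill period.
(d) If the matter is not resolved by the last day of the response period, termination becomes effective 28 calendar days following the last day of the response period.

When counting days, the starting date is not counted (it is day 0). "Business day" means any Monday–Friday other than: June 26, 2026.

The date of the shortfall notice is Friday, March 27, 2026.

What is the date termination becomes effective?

The last day of the make-up period: 8 business days after Friday, March 27, 2026, skipping weekends — Mar 30, Mar 31, Apr 1, Apr 2, Apr 3, Apr 6, Apr 7, Apr 8 — lands on Wednesday, April 8, 2026.
Adding 30 calendar days to April 8, 2026 gives May 8, 2026, which is the last day of the standstill period.
Adding 95 calendar days to May 8, 2026 gives August 11, 2026, which is the last day of the response period.
The date termination becomes effective: 28 calendar days after August 11, 2026 is September 8, 2026.

September 8, 2026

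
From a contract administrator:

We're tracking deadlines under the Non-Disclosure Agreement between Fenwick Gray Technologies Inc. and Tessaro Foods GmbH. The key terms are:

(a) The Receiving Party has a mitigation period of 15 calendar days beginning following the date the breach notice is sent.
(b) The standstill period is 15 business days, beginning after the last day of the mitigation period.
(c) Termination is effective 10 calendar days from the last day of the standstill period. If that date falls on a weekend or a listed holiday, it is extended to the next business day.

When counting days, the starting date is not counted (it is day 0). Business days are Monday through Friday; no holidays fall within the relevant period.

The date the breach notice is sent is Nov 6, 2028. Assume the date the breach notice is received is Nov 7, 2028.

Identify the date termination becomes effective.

Adding 15 calendar days to Nov 6, 2028 gives Nov 21, 2028, which is the last day of the mitigation period.
The last day of the standstill period: 15 business days after Tuesday, Nov 21, 2028, skipping weekends — Nov 22, Nov 23, Nov 24, Nov 27, …, Dec 8, Dec 11, Dec 12 — lands on Tuesday, Dec 12, 2028.
Adding 10 calendar days to Dec 12, 2028 gives Dec 22, 2028, which is the date termination becomes effective. Dec 22, 2028 is a Friday, so no roll-forward applies.

Dec 22, 2028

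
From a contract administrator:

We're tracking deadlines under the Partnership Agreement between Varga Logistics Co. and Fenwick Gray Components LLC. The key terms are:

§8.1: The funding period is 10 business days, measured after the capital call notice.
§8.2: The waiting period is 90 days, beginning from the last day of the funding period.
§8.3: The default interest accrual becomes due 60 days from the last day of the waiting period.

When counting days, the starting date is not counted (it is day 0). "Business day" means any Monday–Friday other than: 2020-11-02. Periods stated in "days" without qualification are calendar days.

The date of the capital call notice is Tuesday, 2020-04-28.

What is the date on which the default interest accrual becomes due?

2020-10-09

The last day of the funding period: 10 business days after Tuesday, 2020-04-28, skipping weekends — Apr 29, Apr 30, May 1, May 4, May 5, May 6, May 7, May 8, May 11, May 12 — lands on Tuesday, 2020-05-12.
Adding 90 calendar days to 2020-05-12 gives 2020-08-10, which is the last day of the waiting period.
The date on which the default interest accrual becomes due: 2020-08-10 + 60 days = 2020-10-09.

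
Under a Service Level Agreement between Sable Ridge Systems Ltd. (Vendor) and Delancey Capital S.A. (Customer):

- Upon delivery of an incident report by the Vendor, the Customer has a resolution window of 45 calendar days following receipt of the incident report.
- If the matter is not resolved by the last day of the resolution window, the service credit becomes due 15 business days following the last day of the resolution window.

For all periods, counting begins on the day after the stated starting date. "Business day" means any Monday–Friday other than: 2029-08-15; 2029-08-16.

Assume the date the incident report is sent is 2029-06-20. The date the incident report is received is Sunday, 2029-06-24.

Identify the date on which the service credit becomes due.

The last day of the resolution window: 2029-06-24 + 45 days = 2029-08-08.
The date on which the service credit becomes due: 15 business days after Wednesday, 2029-08-08, skipping weekends and the listed holidays on Aug 15, Aug 16 — Aug 9, Aug 10, Aug 13, Aug 14, …, Aug 29, Aug 30, Aug 31 — lands on Friday, 2029-08-31.

2029-08-31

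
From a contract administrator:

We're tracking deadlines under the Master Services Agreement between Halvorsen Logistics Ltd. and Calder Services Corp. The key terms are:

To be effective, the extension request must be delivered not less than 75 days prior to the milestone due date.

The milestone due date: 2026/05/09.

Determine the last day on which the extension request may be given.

Counting back 75 calendar days from 2026/05/09 gives 2026/02/23.

2026/02/23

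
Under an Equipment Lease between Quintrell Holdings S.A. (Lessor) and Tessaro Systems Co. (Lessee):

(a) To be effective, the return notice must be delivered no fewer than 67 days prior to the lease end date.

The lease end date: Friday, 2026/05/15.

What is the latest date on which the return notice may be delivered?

Counting back 67 calendar days from 2026/05/15 gives 2026/03/09.

2026/03/09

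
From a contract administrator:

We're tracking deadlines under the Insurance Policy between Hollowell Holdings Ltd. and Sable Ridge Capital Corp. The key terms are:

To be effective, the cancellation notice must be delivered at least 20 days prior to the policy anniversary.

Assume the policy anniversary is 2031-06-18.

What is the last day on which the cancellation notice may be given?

2031-06-18 minus 20 days is 2031-05-29.

2031-05-29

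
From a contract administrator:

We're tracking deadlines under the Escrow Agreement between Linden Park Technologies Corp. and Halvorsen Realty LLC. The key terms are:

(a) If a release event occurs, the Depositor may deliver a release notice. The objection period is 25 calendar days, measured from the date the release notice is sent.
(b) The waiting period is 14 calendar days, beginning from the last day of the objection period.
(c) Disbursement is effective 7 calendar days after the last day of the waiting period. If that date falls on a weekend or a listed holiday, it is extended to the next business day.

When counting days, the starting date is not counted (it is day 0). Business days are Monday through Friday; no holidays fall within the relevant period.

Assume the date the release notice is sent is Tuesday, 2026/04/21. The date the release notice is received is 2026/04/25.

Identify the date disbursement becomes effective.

The last day of the objection period: 25 calendar days after 2026/04/21 is 2026/05/16.
Adding 14 calendar days to 2026/05/16 gives 2026/05/30, which is the last day of the waiting period.
Adding 7 calendar days to 2026/05/30 gives 2026/06/06, which is the date disbursement becomes effective. That falls on a Saturday, so it rolls to the next business day, Monday, 2026/06/08.

2026/06/08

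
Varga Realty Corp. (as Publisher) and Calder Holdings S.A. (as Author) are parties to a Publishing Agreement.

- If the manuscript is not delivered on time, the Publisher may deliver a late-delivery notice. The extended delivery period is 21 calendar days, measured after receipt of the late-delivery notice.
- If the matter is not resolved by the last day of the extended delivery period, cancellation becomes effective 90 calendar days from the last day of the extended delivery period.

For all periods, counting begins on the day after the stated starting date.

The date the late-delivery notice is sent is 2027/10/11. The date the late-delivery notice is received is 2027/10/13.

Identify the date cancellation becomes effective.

2028/02/01

The last day of the extended delivery period: 2027/10/13 + 21 days = 2027/11/03.
The date cancellation becomes effective: 2027/11/03 + 90 days = 2028/02/01.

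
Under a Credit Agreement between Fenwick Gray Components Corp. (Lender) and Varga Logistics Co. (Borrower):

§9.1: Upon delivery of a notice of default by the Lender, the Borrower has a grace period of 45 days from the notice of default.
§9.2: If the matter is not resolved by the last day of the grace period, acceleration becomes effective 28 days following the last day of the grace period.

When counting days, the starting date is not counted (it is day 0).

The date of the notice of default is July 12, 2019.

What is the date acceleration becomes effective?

September 23, 2019

The last day of the grace period: July 12, 2019 + 45 days = August 26, 2019.
Adding 28 calendar days to August 26, 2019 gives September 23, 2019, which is the date acceleration becomes effective.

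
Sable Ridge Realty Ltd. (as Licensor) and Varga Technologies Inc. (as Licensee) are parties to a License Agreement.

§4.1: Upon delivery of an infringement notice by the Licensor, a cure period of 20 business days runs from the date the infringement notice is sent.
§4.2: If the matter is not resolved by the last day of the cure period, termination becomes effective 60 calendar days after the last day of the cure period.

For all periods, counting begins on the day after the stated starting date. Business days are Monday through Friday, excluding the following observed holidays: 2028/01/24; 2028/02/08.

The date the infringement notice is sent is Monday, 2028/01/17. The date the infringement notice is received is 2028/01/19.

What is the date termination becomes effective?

2028/04/16

From Monday, 2028/01/17, 20 business days (Jan 18, Jan 19, Jan 20, Jan 21, …, Feb 14, Feb 15, Feb 16, skipping weekends and the listed holidays on Jan 24, Feb 8) brings us to Wednesday, 2028/02/16, which is the last day of the cure period.
The date termination becomes effective: 2028/02/16 + 60 days = 2028/04/16.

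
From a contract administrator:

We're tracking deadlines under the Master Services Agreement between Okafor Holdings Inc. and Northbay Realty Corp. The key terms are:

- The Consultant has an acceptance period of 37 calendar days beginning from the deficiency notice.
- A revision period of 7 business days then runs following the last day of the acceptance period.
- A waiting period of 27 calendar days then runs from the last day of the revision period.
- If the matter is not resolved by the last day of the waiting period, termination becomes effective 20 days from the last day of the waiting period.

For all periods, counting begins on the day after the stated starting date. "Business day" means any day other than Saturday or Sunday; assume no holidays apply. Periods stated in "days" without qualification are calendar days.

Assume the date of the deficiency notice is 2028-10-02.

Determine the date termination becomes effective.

2029-01-03

The last day of the acceptance period: 2028-10-02 + 37 days = 2028-11-08.
The last day of the revision period: 7 business days after Wednesday, 2028-11-08, skipping weekends — Nov 9, Nov 10, Nov 13, Nov 14, Nov 15, Nov 16, Nov 17 — lands on Friday, 2028-11-17.
The last day of the waiting period: 2028-11-17 + 27 days = 2028-12-14.
The date termination becomes effective: 2028-12-14 + 20 days = 2029-01-03.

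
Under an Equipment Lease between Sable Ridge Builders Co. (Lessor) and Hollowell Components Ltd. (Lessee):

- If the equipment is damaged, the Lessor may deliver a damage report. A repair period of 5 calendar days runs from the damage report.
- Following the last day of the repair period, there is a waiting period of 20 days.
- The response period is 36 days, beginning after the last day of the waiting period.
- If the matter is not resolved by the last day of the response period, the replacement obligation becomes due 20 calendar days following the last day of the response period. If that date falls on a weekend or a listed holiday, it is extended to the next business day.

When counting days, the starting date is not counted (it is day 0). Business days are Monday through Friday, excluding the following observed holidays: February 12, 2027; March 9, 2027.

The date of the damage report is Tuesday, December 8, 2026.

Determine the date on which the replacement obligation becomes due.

The last day of the repair period: 5 calendar days after December 8, 2026 is December 13, 2026.
Adding 20 calendar days to December 13, 2026 gives January 2, 2027, which is the last day of the waiting period.
The last day of the response period: January 2, 2027 + 36 days = February 7, 2027.
The date on which the replacement obligation becomes due: 20 calendar days after February 7, 2027 is February 27, 2027. That falls on a Saturday, so it rolls to the next business day, Monday, March 1, 2027.

March 1, 2027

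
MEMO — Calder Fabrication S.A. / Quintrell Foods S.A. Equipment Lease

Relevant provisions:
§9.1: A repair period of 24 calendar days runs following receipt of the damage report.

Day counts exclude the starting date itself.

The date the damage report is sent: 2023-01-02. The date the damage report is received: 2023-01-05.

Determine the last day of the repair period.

2023-01-29

The last day of the repair period: 2023-01-05 + 24 days = 2023-01-29.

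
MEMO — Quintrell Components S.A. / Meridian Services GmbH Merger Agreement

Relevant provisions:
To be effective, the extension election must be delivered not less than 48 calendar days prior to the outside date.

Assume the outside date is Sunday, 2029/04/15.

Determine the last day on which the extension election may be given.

Counting back 48 calendar days from 2029/04/15 gives 2029/02/26.

2029/02/26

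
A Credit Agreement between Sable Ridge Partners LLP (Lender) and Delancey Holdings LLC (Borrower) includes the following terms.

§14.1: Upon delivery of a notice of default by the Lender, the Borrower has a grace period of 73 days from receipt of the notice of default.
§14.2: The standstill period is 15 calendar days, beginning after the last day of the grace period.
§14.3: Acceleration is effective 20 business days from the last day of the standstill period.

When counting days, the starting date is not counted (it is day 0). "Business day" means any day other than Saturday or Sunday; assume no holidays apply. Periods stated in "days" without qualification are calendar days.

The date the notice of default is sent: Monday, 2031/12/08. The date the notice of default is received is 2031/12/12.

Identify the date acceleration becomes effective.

The last day of the grace period: 2031/12/12 + 73 days = 2032/02/23.
Adding 15 calendar days to 2032/02/23 gives 2032/03/09, which is the last day of the standstill period.
From Tuesday, 2032/03/09, 20 business days (Mar 10, Mar 11, Mar 12, Mar 15, …, Apr 2, Apr 5, Apr 6, skipping weekends) brings us to Tuesday, 2032/04/06, which is the date acceleration becomes effective.

2032/04/06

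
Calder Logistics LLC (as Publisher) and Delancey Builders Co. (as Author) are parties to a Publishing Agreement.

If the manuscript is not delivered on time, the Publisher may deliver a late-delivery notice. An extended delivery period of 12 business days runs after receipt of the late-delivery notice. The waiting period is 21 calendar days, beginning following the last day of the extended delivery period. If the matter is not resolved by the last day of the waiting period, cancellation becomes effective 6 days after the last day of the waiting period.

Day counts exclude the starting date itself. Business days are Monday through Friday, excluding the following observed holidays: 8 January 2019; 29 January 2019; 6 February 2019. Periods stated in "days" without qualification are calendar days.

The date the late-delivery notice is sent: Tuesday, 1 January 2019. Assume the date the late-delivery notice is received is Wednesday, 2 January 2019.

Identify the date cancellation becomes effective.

The last day of the extended delivery period: counting 12 business days from Wednesday, 2 January 2019 (Jan 3, Jan 4, Jan 7, Jan 9, …, Jan 17, Jan 18, Jan 21, skipping weekends and the listed holiday on Jan 8) reaches Monday, 21 January 2019.
The last day of the waiting period: 21 January 2019 + 21 days = 11 February 2019.
The date cancellation becomes effective: 11 February 2019 + 6 days = 17 February 2019.

17 February 2019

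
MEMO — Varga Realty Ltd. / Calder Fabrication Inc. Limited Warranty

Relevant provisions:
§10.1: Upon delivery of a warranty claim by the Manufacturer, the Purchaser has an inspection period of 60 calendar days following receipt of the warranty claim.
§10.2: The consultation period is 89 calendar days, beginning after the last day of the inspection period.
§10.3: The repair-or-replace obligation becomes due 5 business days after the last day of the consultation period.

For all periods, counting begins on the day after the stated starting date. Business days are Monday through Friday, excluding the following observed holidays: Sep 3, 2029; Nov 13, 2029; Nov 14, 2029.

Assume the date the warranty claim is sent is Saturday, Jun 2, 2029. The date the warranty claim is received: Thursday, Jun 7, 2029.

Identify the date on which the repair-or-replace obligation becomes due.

The last day of the inspection period: 60 calendar days after Jun 7, 2029 is Aug 6, 2029.
The last day of the consultation period: Aug 6, 2029 + 89 days = Nov 3, 2029.
The date on which the repair-or-replace obligation becomes due: counting 5 business days from Saturday, Nov 3, 2029 (Nov 5, Nov 6, Nov 7, Nov 8, Nov 9, skipping weekends) reaches Friday, Nov 9, 2029.

Nov 9, 2029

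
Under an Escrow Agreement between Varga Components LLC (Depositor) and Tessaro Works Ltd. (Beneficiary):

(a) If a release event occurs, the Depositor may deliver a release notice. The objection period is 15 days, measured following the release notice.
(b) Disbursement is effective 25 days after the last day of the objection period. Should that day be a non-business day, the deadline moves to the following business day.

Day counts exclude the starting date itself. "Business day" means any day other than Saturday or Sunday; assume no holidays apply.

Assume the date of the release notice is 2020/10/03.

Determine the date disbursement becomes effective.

The last day of the objection period: 15 calendar days after 2020/10/03 is 2020/10/18.
The date disbursement becomes effective: 2020/10/18 + 25 days = 2020/11/12. 2020/11/12 is a Thursday, so no roll-forward applies.

2020/11/12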